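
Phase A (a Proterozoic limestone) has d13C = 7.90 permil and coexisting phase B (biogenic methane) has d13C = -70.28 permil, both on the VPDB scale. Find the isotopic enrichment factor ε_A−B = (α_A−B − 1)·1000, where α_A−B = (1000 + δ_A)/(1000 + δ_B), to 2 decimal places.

α_A−B = (1000 + 7.90) / (1000 + -70.28) = 1007.90 / 929.72 = 1.084090
ε_A−B = (1.084090 − 1) × 1000 = 84.090 permil
(The approximation ε ≈ δ_A − δ_B would give 78.18 permil.)

84.09 permil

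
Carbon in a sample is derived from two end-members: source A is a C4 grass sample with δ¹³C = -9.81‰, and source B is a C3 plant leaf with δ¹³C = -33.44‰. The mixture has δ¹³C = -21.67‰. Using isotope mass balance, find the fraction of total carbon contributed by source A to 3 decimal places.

δ_mix = f_A·δ_A + (1 − f_A)·δ_B  ⇒  f_A = (δ_mix − δ_B)/(δ_A − δ_B)
f_A = (-21.67 − (-33.44)) / (-9.81 − (-33.44))
f_A = 11.77 / 23.63 = 0.4981

0.498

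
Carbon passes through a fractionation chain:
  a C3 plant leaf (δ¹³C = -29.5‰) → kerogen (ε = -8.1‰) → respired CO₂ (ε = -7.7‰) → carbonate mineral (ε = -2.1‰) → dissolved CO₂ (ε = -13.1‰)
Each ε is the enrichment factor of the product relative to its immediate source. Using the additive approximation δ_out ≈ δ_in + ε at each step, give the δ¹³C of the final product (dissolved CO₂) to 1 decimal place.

step 1: δ ≈ -29.5 + (-8.1) = -37.6‰
step 2: δ ≈ -37.6 + (-7.7) = -45.3‰
step 3: δ ≈ -45.3 + (-2.1) = -47.4‰
step 4: δ ≈ -47.4 + (-13.1) = -60.5‰

-60.5‰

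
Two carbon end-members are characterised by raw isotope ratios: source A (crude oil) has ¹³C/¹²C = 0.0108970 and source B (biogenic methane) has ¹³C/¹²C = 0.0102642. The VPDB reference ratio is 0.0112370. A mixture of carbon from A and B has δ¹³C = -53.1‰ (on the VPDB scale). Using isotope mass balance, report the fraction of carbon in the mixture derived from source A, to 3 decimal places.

0.594

δ_A = (0.0108970/0.0112370 − 1)×1000 = (0.969743 − 1)×1000 = -30.257‰
δ_B = (0.0102642/0.0112370 − 1)×1000 = (0.913429 − 1)×1000 = -86.571‰
f_A = (δ_mix − δ_B)/(δ_A − δ_B) = (-53.1 − (-86.571))/(-30.257 − (-86.571))
f_A = 33.471 / 56.314 = 0.5944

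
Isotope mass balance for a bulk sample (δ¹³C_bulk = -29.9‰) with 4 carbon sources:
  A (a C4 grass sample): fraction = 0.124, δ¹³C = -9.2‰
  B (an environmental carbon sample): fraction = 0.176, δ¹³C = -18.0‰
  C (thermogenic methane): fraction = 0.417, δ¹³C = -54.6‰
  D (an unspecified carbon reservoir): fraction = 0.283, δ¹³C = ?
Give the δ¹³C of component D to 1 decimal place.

-10.0‰

Isotope mass balance: δ_bulk = Σ fᵢ·δᵢ.
-29.9 = 0.124×(-9.2) + 0.176×(-18.0) + 0.417×(-54.6) + 0.283×δ_D
0.283·δ_D = -29.9 − (-27.077) = -2.823
δ_D = -2.823 / 0.283 = -9.98‰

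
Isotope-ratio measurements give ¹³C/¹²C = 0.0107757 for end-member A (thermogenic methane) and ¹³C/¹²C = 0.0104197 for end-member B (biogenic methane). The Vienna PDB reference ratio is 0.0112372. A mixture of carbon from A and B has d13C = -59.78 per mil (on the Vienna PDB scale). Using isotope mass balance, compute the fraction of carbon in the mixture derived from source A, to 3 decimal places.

δ_A = (0.0107757/0.0112372 − 1)×1000 = (0.958931 − 1)×1000 = -41.069 per mil
δ_B = (0.0104197/0.0112372 − 1)×1000 = (0.927251 − 1)×1000 = -72.749 per mil
f_A = (δ_mix − δ_B)/(δ_A − δ_B) = (-59.78 − (-72.749))/(-41.069 − (-72.749))
f_A = 12.969 / 31.680 = 0.4094

0.409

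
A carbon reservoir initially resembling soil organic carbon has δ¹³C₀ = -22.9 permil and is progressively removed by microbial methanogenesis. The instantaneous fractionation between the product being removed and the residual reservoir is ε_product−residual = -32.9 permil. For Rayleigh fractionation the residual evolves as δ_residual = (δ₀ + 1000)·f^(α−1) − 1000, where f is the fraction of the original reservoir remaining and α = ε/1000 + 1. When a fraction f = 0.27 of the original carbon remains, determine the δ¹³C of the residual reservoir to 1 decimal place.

20.1 permil

Rayleigh residual: δ_res = (δ₀ + 1000)·f^(α−1) − 1000
α = ε/1000 + 1 = 0.96710, so α − 1 = -0.03290
f^(α−1) = 0.27^(-0.03290) = 1.044018
δ_res = (-22.9 + 1000) × 1.044018 − 1000 = 1020.110 − 1000 = 20.11 permil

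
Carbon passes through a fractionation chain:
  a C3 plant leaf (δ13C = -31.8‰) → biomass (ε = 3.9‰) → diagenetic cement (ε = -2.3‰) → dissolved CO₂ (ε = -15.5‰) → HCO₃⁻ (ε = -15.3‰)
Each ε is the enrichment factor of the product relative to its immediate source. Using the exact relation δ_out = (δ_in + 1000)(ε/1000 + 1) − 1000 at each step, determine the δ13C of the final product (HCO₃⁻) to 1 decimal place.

step 1: δ = (-31.80 + 1000)·(3.9/1000 + 1) − 1000 = -28.02‰
step 2: δ = (-28.02 + 1000)·(-2.3/1000 + 1) − 1000 = -30.26‰
step 3: δ = (-30.26 + 1000)·(-15.5/1000 + 1) − 1000 = -45.29‰
step 4: δ = (-45.29 + 1000)·(-15.3/1000 + 1) − 1000 = -59.90‰

-59.9‰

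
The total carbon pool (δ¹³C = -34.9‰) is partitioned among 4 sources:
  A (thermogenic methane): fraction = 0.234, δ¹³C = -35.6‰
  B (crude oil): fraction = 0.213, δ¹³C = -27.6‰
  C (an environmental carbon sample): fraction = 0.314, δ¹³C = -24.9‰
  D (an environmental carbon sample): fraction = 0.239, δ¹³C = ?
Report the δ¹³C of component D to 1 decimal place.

Isotope mass balance: δ_bulk = Σ fᵢ·δᵢ.
-34.9 = 0.234×(-35.6) + 0.213×(-27.6) + 0.314×(-24.9) + 0.239×δ_D
0.239·δ_D = -34.9 − (-22.028) = -12.872
δ_D = -12.872 / 0.239 = -53.86‰

-53.9‰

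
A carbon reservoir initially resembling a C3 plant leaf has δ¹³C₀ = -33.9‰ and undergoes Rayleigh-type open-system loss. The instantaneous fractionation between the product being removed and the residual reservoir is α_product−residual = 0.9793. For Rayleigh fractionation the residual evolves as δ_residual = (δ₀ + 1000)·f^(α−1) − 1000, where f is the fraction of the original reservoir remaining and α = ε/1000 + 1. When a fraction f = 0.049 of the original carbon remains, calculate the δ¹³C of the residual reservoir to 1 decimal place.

28.3‰

Rayleigh residual: δ_res = (δ₀ + 1000)·f^(α−1) − 1000
α − 1 = -0.02070
f^(α−1) = 0.049^(-0.02070) = 1.064420
δ_res = (-33.9 + 1000) × 1.064420 − 1000 = 1028.336 − 1000 = 28.34‰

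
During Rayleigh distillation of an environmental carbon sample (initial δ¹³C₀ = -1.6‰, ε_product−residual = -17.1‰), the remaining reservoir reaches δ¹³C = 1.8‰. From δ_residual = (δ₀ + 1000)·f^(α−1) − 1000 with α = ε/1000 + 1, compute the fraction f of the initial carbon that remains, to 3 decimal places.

0.820

α − 1 = ε/1000 = -0.0171
(δ_res + 1000)/(δ₀ + 1000) = (1.8 + 1000)/(-1.6 + 1000) = 1001.8/998.4 = 1.003405
f = 1.003405^(1/-0.0171) = exp(ln(1.003405)/-0.0171) = exp(0.00340/-0.0171)
f = exp(-0.1988) = 0.8197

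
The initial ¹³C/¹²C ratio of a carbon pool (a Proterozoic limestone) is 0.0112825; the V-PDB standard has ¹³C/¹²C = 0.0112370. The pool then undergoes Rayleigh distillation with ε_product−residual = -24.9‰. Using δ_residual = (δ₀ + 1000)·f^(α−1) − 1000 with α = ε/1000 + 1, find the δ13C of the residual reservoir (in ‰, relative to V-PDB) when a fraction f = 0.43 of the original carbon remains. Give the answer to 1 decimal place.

δ₀ = (0.0112825/0.0112370 − 1)×1000 = (1.004049 − 1)×1000 = 4.049‰
α − 1 = ε/1000 = -0.0249
f^(α−1) = 0.43^(-0.0249) = 1.021237
δ_res = (4.049 + 1000) × 1.021237 − 1000 = 1025.372 − 1000 = 25.37‰

25.4‰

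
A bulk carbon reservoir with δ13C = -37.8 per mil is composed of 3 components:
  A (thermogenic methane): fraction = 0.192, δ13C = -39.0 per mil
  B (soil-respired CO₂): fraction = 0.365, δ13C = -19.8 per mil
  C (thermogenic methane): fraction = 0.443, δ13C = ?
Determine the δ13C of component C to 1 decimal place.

Isotope mass balance: δ_bulk = Σ fᵢ·δᵢ.
-37.8 = 0.192×(-39.0) + 0.365×(-19.8) + 0.443×δ_C
0.443·δ_C = -37.8 − (-14.715) = -23.085
δ_C = -23.085 / 0.443 = -52.11 per mil

-52.1 per mil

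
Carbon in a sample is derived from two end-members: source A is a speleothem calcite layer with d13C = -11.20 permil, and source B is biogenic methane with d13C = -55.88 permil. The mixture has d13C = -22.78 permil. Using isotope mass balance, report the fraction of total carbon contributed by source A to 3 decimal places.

δ_mix = f_A·δ_A + (1 − f_A)·δ_B  ⇒  f_A = (δ_mix − δ_B)/(δ_A − δ_B)
f_A = (-22.78 − (-55.88)) / (-11.20 − (-55.88))
f_A = 33.10 / 44.68 = 0.7408

0.741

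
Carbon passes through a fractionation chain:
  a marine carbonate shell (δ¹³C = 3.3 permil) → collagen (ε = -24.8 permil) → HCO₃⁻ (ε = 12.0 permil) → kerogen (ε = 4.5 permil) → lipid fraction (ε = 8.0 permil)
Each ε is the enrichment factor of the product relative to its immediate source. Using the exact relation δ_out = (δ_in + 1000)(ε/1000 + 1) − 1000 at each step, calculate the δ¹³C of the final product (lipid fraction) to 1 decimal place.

2.6 permil

step 1: δ = (3.30 + 1000)·(-24.8/1000 + 1) − 1000 = -21.58 permil
step 2: δ = (-21.58 + 1000)·(12.0/1000 + 1) − 1000 = -9.84 permil
step 3: δ = (-9.84 + 1000)·(4.5/1000 + 1) − 1000 = -5.39 permil
step 4: δ = (-5.39 + 1000)·(8.0/1000 + 1) − 1000 = 2.57 permil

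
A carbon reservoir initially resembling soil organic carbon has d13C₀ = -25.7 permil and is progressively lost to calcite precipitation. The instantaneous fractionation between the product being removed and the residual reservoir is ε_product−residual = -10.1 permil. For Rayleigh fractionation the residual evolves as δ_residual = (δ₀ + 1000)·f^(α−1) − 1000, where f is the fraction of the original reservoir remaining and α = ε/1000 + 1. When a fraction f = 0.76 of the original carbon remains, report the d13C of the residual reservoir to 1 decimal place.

Rayleigh residual: δ_res = (δ₀ + 1000)·f^(α−1) − 1000
α = ε/1000 + 1 = 0.98990, so α − 1 = -0.01010
f^(α−1) = 0.76^(-0.01010) = 1.002776
δ_res = (-25.7 + 1000) × 1.002776 − 1000 = 977.004 − 1000 = -23.00 permil

-23.0 permil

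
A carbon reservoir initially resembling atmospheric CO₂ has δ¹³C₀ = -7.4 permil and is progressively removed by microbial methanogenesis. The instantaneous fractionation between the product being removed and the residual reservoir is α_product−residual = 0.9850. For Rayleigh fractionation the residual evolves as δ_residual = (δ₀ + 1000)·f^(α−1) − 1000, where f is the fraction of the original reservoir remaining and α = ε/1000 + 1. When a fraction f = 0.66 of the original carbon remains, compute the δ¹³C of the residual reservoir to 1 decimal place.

-1.2 permil

Rayleigh residual: δ_res = (δ₀ + 1000)·f^(α−1) − 1000
α − 1 = -0.01500
f^(α−1) = 0.66^(-0.01500) = 1.006252
δ_res = (-7.4 + 1000) × 1.006252 − 1000 = 998.806 − 1000 = -1.19 permil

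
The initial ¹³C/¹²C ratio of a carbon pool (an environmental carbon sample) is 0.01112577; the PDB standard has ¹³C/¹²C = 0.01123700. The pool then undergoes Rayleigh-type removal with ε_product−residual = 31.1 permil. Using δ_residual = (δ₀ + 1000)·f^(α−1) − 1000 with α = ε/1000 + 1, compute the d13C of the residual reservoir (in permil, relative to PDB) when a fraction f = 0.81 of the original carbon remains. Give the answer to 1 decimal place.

δ₀ = (0.01112577/0.01123700 − 1)×1000 = (0.990101 − 1)×1000 = -9.899 permil
α − 1 = ε/1000 = 0.0311
f^(α−1) = 0.81^(0.0311) = 0.993468
δ_res = (-9.899 + 1000) × 0.993468 − 1000 = 983.634 − 1000 = -16.37 permil

-16.4 permil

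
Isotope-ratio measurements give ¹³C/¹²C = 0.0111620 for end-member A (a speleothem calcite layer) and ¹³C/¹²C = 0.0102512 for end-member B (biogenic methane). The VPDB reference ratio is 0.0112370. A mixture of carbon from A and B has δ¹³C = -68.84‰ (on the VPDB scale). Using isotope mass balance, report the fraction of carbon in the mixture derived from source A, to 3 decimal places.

0.233

δ_A = (0.0111620/0.0112370 − 1)×1000 = (0.993326 − 1)×1000 = -6.674‰
δ_B = (0.0102512/0.0112370 − 1)×1000 = (0.912272 − 1)×1000 = -87.728‰
f_A = (δ_mix − δ_B)/(δ_A − δ_B) = (-68.84 − (-87.728))/(-6.674 − (-87.728))
f_A = 18.888 / 81.054 = 0.2330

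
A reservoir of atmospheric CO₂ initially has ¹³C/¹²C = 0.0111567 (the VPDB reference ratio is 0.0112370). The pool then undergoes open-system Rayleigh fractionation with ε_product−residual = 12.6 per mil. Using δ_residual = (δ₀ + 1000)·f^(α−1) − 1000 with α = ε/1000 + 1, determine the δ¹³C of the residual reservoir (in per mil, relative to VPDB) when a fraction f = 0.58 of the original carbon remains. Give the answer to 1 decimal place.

δ₀ = (0.0111567/0.0112370 − 1)×1000 = (0.992854 − 1)×1000 = -7.146 per mil
α − 1 = ε/1000 = 0.0126
f^(α−1) = 0.58^(0.0126) = 0.993160
δ_res = (-7.146 + 1000) × 0.993160 − 1000 = 986.063 − 1000 = -13.94 per mil

-13.9 per mil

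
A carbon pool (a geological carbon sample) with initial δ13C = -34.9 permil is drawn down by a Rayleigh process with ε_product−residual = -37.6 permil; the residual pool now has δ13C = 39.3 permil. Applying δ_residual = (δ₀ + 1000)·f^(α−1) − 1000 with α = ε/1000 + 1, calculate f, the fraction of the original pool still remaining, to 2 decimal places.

0.14

α − 1 = ε/1000 = -0.0376
(δ_res + 1000)/(δ₀ + 1000) = (39.3 + 1000)/(-34.9 + 1000) = 1039.3/965.1 = 1.076883
f = 1.076883^(1/-0.0376) = exp(ln(1.076883)/-0.0376) = exp(0.07407/-0.0376)
f = exp(-1.9700) = 0.1395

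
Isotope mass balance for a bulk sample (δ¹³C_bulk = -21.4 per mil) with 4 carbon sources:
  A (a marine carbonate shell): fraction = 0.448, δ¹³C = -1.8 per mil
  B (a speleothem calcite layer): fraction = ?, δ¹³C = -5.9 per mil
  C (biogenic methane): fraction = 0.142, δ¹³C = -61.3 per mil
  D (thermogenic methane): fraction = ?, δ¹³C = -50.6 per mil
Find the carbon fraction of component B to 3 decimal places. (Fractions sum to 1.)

Let f_B and f_D be the unknown fractions; fractions sum to 1 so f_B + f_D = 0.410.
Mass balance: Σ fᵢ·δᵢ = δ_bulk ⇒ f_B·(-5.9) + f_D·(-50.6) = -21.4 − (-9.511) = -11.889
Substitute f_D = 0.410 − f_B:
f_B·(-5.9 − -50.6) = -11.889 − 0.410×(-50.6) = 8.857
f_B = 8.857 / 44.7 = 0.1981

0.198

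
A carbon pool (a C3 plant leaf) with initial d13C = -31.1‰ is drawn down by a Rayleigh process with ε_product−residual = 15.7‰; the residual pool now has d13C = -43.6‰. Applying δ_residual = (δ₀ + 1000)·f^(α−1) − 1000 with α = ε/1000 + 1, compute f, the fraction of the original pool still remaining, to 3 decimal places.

α − 1 = ε/1000 = 0.0157
(δ_res + 1000)/(δ₀ + 1000) = (-43.6 + 1000)/(-31.1 + 1000) = 956.4/968.9 = 0.987099
f = 0.987099^(1/0.0157) = exp(ln(0.987099)/0.0157) = exp(-0.01299/0.0157)
f = exp(-0.8271) = 0.4373

0.437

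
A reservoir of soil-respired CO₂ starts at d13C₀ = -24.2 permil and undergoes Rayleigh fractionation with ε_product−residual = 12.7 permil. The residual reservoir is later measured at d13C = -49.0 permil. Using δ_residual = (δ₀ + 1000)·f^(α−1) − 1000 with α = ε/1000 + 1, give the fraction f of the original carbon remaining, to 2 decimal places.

α − 1 = ε/1000 = 0.0127
(δ_res + 1000)/(δ₀ + 1000) = (-49.0 + 1000)/(-24.2 + 1000) = 951.0/975.8 = 0.974585
f = 0.974585^(1/0.0127) = exp(ln(0.974585)/0.0127) = exp(-0.02574/0.0127)
f = exp(-2.0271) = 0.1317

0.13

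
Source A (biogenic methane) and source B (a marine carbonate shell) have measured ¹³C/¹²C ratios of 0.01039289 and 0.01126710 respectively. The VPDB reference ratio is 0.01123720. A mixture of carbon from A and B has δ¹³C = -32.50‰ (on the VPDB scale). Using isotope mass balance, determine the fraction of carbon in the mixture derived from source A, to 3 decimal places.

0.452

δ_A = (0.01039289/0.01123720 − 1)×1000 = (0.924865 − 1)×1000 = -75.135‰
δ_B = (0.01126710/0.01123720 − 1)×1000 = (1.002661 − 1)×1000 = 2.661‰
f_A = (δ_mix − δ_B)/(δ_A − δ_B) = (-32.50 − (2.661))/(-75.135 − (2.661))
f_A = -35.161 / -77.796 = 0.4520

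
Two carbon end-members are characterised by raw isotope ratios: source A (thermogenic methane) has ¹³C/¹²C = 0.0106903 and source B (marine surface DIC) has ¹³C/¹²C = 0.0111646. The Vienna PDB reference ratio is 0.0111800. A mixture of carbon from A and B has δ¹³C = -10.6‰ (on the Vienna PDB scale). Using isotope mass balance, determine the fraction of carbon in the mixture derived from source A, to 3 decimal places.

0.217

δ_A = (0.0106903/0.0111800 − 1)×1000 = (0.956199 − 1)×1000 = -43.801‰
δ_B = (0.0111646/0.0111800 − 1)×1000 = (0.998623 − 1)×1000 = -1.377‰
f_A = (δ_mix − δ_B)/(δ_A − δ_B) = (-10.6 − (-1.377))/(-43.801 − (-1.377))
f_A = -9.223 / -42.424 = 0.2174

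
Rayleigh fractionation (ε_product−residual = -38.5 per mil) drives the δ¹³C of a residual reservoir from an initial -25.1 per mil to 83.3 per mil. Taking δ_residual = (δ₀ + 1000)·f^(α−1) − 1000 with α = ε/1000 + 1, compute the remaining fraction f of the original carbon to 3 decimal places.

0.065

α − 1 = ε/1000 = -0.0385
(δ_res + 1000)/(δ₀ + 1000) = (83.3 + 1000)/(-25.1 + 1000) = 1083.3/974.9 = 1.111191
f = 1.111191^(1/-0.0385) = exp(ln(1.111191)/-0.0385) = exp(0.10543/-0.0385)
f = exp(-2.7385) = 0.0647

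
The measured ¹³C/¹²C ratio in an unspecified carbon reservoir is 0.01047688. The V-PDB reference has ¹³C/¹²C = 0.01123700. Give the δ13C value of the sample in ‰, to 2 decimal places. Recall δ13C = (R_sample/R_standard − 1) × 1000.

δ13C = (R_sample / R_standard − 1) × 1000
R_sample / R_standard = 0.01047688 / 0.01123700 = 0.932356
δ13C = (0.932356 − 1) × 1000 = -67.644‰

-67.64‰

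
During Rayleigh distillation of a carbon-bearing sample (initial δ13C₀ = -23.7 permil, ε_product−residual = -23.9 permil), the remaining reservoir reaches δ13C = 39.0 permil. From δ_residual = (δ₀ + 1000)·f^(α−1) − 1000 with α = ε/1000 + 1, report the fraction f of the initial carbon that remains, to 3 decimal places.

0.074

α − 1 = ε/1000 = -0.0239
(δ_res + 1000)/(δ₀ + 1000) = (39.0 + 1000)/(-23.7 + 1000) = 1039.0/976.3 = 1.064222
f = 1.064222^(1/-0.0239) = exp(ln(1.064222)/-0.0239) = exp(0.06224/-0.0239)
f = exp(-2.6044) = 0.0740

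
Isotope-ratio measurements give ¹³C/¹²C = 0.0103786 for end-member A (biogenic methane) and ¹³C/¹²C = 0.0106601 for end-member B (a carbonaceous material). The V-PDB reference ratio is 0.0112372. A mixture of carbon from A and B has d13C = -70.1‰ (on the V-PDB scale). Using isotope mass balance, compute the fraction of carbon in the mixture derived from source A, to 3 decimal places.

0.748

δ_A = (0.0103786/0.0112372 − 1)×1000 = (0.923593 − 1)×1000 = -76.407‰
δ_B = (0.0106601/0.0112372 − 1)×1000 = (0.948644 − 1)×1000 = -51.356‰
f_A = (δ_mix − δ_B)/(δ_A − δ_B) = (-70.1 − (-51.356))/(-76.407 − (-51.356))
f_A = -18.744 / -25.051 = 0.7482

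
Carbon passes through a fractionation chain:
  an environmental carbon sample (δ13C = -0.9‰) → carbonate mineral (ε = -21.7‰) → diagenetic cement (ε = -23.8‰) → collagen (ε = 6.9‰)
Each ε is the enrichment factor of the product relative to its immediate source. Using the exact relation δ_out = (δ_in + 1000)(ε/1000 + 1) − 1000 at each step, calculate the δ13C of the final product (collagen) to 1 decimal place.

step 1: δ = (-0.90 + 1000)·(-21.7/1000 + 1) − 1000 = -22.58‰
step 2: δ = (-22.58 + 1000)·(-23.8/1000 + 1) − 1000 = -45.84‰
step 3: δ = (-45.84 + 1000)·(6.9/1000 + 1) − 1000 = -39.26‰

-39.3‰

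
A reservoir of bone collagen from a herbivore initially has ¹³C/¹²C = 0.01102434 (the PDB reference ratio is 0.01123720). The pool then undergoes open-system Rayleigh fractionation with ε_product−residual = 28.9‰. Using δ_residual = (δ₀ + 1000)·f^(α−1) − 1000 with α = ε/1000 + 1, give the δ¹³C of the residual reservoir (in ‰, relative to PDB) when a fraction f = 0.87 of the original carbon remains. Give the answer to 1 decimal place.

-22.9‰

δ₀ = (0.01102434/0.01123720 − 1)×1000 = (0.981058 − 1)×1000 = -18.942‰
α − 1 = ε/1000 = 0.0289
f^(α−1) = 0.87^(0.0289) = 0.995983
δ_res = (-18.942 + 1000) × 0.995983 − 1000 = 977.117 − 1000 = -22.88‰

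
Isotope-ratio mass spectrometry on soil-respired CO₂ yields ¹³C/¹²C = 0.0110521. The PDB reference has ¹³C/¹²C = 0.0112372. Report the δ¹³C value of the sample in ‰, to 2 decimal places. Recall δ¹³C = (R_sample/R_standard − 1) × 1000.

-16.47‰

δ¹³C = (R_sample / R_standard − 1) × 1000
R_sample / R_standard = 0.0110521 / 0.0112372 = 0.983528
δ¹³C = (0.983528 − 1) × 1000 = -16.472‰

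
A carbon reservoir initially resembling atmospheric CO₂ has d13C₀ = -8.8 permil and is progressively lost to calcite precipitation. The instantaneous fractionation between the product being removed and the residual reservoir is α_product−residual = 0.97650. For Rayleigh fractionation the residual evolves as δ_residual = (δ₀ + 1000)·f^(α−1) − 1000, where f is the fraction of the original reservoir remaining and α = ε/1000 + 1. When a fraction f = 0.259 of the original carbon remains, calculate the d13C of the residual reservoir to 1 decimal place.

23.2 permil

Rayleigh residual: δ_res = (δ₀ + 1000)·f^(α−1) − 1000
α − 1 = -0.02350
f^(α−1) = 0.259^(-0.02350) = 1.032256
δ_res = (-8.8 + 1000) × 1.032256 − 1000 = 1023.172 − 1000 = 23.17 permil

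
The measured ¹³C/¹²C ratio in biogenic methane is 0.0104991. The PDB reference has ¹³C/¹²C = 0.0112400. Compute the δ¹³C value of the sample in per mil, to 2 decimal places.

δ¹³C = (R_sample / R_standard − 1) × 1000
R_sample / R_standard = 0.0104991 / 0.0112400 = 0.934084
δ¹³C = (0.934084 − 1) × 1000 = -65.916 per mil

-65.92 per mil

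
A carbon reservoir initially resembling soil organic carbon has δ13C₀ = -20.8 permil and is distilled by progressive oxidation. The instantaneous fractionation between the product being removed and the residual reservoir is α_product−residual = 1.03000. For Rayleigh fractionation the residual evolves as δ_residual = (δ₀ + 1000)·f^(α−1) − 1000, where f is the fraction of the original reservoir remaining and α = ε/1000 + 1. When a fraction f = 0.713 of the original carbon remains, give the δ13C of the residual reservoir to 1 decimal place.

Rayleigh residual: δ_res = (δ₀ + 1000)·f^(α−1) − 1000
α − 1 = 0.03000
f^(α−1) = 0.713^(0.03000) = 0.989903
δ_res = (-20.8 + 1000) × 0.989903 − 1000 = 969.313 − 1000 = -30.69 permil

-30.7 permil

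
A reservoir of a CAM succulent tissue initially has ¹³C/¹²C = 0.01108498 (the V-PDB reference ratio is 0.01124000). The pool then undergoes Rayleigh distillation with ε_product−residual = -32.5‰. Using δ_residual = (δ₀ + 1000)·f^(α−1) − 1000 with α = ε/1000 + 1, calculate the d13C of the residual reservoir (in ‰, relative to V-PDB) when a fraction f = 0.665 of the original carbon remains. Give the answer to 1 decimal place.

δ₀ = (0.01108498/0.01124000 − 1)×1000 = (0.986208 − 1)×1000 = -13.792‰
α − 1 = ε/1000 = -0.0325
f^(α−1) = 0.665^(-0.0325) = 1.013347
δ_res = (-13.792 + 1000) × 1.013347 − 1000 = 999.371 − 1000 = -0.63‰

-0.6‰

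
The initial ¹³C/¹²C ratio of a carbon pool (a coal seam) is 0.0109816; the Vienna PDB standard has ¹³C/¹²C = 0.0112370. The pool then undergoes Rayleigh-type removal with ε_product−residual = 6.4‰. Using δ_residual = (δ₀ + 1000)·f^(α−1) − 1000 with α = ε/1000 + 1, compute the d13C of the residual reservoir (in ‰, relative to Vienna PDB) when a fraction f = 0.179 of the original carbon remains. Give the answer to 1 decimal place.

-33.4‰

δ₀ = (0.0109816/0.0112370 − 1)×1000 = (0.977272 − 1)×1000 = -22.728‰
α − 1 = ε/1000 = 0.0064
f^(α−1) = 0.179^(0.0064) = 0.989050
δ_res = (-22.728 + 1000) × 0.989050 − 1000 = 966.570 − 1000 = -33.43‰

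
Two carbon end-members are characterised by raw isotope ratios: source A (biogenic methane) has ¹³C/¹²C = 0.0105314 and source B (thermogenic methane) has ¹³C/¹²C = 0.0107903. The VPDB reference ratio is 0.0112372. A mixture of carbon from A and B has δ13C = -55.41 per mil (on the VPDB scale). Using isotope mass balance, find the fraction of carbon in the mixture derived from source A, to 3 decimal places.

δ_A = (0.0105314/0.0112372 − 1)×1000 = (0.937191 − 1)×1000 = -62.809 per mil
δ_B = (0.0107903/0.0112372 − 1)×1000 = (0.960230 − 1)×1000 = -39.770 per mil
f_A = (δ_mix − δ_B)/(δ_A − δ_B) = (-55.41 − (-39.770))/(-62.809 − (-39.770))
f_A = -15.640 / -23.040 = 0.6788

0.679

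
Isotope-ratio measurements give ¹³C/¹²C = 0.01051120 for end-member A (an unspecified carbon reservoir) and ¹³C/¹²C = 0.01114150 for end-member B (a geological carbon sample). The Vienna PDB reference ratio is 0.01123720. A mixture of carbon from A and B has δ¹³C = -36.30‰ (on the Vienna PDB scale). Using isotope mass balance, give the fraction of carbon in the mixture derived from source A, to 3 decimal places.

0.495

δ_A = (0.01051120/0.01123720 − 1)×1000 = (0.935393 − 1)×1000 = -64.607‰
δ_B = (0.01114150/0.01123720 − 1)×1000 = (0.991484 − 1)×1000 = -8.516‰
f_A = (δ_mix − δ_B)/(δ_A − δ_B) = (-36.30 − (-8.516))/(-64.607 − (-8.516))
f_A = -27.784 / -56.090 = 0.4953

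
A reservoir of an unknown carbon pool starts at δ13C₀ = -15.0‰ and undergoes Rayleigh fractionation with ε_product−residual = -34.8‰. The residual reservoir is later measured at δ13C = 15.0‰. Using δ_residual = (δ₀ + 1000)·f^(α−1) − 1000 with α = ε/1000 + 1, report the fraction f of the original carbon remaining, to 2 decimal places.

α − 1 = ε/1000 = -0.0348
(δ_res + 1000)/(δ₀ + 1000) = (15.0 + 1000)/(-15.0 + 1000) = 1015.0/985.0 = 1.030457
f = 1.030457^(1/-0.0348) = exp(ln(1.030457)/-0.0348) = exp(0.03000/-0.0348)
f = exp(-0.8621) = 0.4223

0.42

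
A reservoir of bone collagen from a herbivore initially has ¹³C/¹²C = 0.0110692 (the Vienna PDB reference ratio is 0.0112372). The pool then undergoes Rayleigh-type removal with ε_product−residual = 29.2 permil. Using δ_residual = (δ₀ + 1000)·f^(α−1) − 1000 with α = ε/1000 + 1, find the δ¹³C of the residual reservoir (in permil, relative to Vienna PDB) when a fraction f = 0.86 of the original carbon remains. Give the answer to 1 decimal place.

δ₀ = (0.0110692/0.0112372 − 1)×1000 = (0.985050 − 1)×1000 = -14.950 permil
α − 1 = ε/1000 = 0.0292
f^(α−1) = 0.86^(0.0292) = 0.995606
δ_res = (-14.950 + 1000) × 0.995606 − 1000 = 980.721 − 1000 = -19.28 permil

-19.3 permil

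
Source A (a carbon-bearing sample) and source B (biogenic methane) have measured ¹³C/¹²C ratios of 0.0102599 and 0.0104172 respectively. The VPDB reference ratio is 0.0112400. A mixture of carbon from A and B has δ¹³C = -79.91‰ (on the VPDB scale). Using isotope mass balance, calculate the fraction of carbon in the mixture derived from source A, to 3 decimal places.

0.479

δ_A = (0.0102599/0.0112400 − 1)×1000 = (0.912802 − 1)×1000 = -87.198‰
δ_B = (0.0104172/0.0112400 − 1)×1000 = (0.926797 − 1)×1000 = -73.203‰
f_A = (δ_mix − δ_B)/(δ_A − δ_B) = (-79.91 − (-73.203))/(-87.198 − (-73.203))
f_A = -6.707 / -13.995 = 0.4793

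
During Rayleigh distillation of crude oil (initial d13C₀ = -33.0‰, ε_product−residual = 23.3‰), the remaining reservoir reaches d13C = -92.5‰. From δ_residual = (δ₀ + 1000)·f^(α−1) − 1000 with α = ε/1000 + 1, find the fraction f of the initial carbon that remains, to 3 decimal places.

0.066

α − 1 = ε/1000 = 0.0233
(δ_res + 1000)/(δ₀ + 1000) = (-92.5 + 1000)/(-33.0 + 1000) = 907.5/967.0 = 0.938469
f = 0.938469^(1/0.0233) = exp(ln(0.938469)/0.0233) = exp(-0.06350/0.0233)
f = exp(-2.7255) = 0.0655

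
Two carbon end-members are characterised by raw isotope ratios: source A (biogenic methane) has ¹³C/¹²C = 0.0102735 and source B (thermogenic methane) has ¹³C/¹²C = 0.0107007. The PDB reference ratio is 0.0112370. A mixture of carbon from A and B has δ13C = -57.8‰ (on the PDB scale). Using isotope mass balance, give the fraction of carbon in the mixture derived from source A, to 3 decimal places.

0.265

δ_A = (0.0102735/0.0112370 − 1)×1000 = (0.914256 − 1)×1000 = -85.744‰
δ_B = (0.0107007/0.0112370 − 1)×1000 = (0.952274 − 1)×1000 = -47.726‰
f_A = (δ_mix − δ_B)/(δ_A − δ_B) = (-57.8 − (-47.726))/(-85.744 − (-47.726))
f_A = -10.074 / -38.017 = 0.2650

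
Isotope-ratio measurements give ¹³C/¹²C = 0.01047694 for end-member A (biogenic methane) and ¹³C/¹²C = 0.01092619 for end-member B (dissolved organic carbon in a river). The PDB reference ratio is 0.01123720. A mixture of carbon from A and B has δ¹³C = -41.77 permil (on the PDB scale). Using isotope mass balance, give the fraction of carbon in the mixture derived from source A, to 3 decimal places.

0.353

δ_A = (0.01047694/0.01123720 − 1)×1000 = (0.932344 − 1)×1000 = -67.656 permil
δ_B = (0.01092619/0.01123720 − 1)×1000 = (0.972323 − 1)×1000 = -27.677 permil
f_A = (δ_mix − δ_B)/(δ_A − δ_B) = (-41.77 − (-27.677))/(-67.656 − (-27.677))
f_A = -14.093 / -39.979 = 0.3525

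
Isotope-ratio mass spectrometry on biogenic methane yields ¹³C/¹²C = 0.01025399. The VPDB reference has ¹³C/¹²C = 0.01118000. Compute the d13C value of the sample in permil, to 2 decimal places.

d13C = (R_sample / R_standard − 1) × 1000
R_sample / R_standard = 0.01025399 / 0.01118000 = 0.917173
d13C = (0.917173 − 1) × 1000 = -82.827 permil

-82.83 permil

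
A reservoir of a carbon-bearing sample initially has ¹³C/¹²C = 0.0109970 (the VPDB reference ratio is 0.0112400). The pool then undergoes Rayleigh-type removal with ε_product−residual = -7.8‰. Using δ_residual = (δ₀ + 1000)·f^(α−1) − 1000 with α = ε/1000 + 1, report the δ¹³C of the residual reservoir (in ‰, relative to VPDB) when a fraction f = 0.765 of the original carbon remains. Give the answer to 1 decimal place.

-19.6‰

δ₀ = (0.0109970/0.0112400 − 1)×1000 = (0.978381 − 1)×1000 = -21.619‰
α − 1 = ε/1000 = -0.0078
f^(α−1) = 0.765^(-0.0078) = 1.002092
δ_res = (-21.619 + 1000) × 1.002092 − 1000 = 980.427 − 1000 = -19.57‰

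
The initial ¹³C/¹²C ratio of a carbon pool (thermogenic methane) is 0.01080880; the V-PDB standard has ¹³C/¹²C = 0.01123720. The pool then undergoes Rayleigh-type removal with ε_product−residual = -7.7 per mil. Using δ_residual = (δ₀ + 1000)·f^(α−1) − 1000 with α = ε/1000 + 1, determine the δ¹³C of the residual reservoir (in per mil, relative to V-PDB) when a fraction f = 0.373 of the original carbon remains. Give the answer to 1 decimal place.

-30.8 per mil

δ₀ = (0.01080880/0.01123720 − 1)×1000 = (0.961877 − 1)×1000 = -38.123 per mil
α − 1 = ε/1000 = -0.0077
f^(α−1) = 0.373^(-0.0077) = 1.007622
δ_res = (-38.123 + 1000) × 1.007622 − 1000 = 969.208 − 1000 = -30.79 per mil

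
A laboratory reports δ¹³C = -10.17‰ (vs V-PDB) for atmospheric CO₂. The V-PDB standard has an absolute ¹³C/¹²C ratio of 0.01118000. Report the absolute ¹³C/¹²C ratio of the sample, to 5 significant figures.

R_sample = R_standard × (δ¹³C/1000 + 1)
R_sample = 0.01118000 × (-10.17/1000 + 1) = 0.01118000 × 0.989830
R_sample = 0.0110663

0.011066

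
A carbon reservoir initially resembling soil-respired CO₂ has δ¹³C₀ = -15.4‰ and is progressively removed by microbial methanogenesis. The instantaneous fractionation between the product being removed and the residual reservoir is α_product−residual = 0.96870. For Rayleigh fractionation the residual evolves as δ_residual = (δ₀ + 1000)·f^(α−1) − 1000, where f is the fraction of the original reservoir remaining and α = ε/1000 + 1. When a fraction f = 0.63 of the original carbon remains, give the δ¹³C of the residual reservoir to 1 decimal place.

Rayleigh residual: δ_res = (δ₀ + 1000)·f^(α−1) − 1000
α − 1 = -0.03130
f^(α−1) = 0.63^(-0.03130) = 1.014567
δ_res = (-15.4 + 1000) × 1.014567 − 1000 = 998.942 − 1000 = -1.06‰

-1.1‰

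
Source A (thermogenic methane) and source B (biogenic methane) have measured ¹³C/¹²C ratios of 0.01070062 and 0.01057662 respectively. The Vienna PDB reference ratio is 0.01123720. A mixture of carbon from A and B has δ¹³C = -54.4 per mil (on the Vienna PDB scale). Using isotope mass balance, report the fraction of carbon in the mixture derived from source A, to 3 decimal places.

0.397

δ_A = (0.01070062/0.01123720 − 1)×1000 = (0.952250 − 1)×1000 = -47.750 per mil
δ_B = (0.01057662/0.01123720 − 1)×1000 = (0.941215 − 1)×1000 = -58.785 per mil
f_A = (δ_mix − δ_B)/(δ_A − δ_B) = (-54.4 − (-58.785))/(-47.750 − (-58.785))
f_A = 4.385 / 11.035 = 0.3974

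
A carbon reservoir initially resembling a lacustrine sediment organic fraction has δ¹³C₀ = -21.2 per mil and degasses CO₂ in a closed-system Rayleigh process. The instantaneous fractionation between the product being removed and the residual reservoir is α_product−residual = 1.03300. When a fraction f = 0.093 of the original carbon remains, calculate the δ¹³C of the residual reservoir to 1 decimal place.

-95.0 per mil

Rayleigh residual: δ_res = (δ₀ + 1000)·f^(α−1) − 1000
α − 1 = 0.03300
f^(α−1) = 0.093^(0.03300) = 0.924613
δ_res = (-21.2 + 1000) × 0.924613 − 1000 = 905.011 − 1000 = -94.99 per mil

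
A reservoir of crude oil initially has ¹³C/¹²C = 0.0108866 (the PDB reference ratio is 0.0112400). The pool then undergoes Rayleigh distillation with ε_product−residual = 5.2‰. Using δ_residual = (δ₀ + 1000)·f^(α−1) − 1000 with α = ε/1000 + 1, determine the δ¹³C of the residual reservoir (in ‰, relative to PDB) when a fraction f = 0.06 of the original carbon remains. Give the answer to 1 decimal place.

δ₀ = (0.0108866/0.0112400 − 1)×1000 = (0.968559 − 1)×1000 = -31.441‰
α − 1 = ε/1000 = 0.0052
f^(α−1) = 0.06^(0.0052) = 0.985477
δ_res = (-31.441 + 1000) × 0.985477 − 1000 = 954.492 − 1000 = -45.51‰

-45.5‰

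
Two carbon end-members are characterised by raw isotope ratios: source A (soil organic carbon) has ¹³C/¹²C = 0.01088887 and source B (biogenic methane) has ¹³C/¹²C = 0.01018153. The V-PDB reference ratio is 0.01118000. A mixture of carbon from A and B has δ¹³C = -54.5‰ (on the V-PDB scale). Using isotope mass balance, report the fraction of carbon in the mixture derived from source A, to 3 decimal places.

δ_A = (0.01088887/0.01118000 − 1)×1000 = (0.973960 − 1)×1000 = -26.040‰
δ_B = (0.01018153/0.01118000 − 1)×1000 = (0.910691 − 1)×1000 = -89.309‰
f_A = (δ_mix − δ_B)/(δ_A − δ_B) = (-54.5 − (-89.309))/(-26.040 − (-89.309))
f_A = 34.809 / 63.268 = 0.5502

0.550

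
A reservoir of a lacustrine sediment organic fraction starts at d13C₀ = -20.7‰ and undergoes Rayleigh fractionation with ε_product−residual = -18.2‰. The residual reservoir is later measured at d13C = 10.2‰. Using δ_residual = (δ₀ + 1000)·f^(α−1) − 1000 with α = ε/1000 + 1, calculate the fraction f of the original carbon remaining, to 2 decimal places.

α − 1 = ε/1000 = -0.0182
(δ_res + 1000)/(δ₀ + 1000) = (10.2 + 1000)/(-20.7 + 1000) = 1010.2/979.3 = 1.031553
f = 1.031553^(1/-0.0182) = exp(ln(1.031553)/-0.0182) = exp(0.03107/-0.0182)
f = exp(-1.7069) = 0.1814

0.18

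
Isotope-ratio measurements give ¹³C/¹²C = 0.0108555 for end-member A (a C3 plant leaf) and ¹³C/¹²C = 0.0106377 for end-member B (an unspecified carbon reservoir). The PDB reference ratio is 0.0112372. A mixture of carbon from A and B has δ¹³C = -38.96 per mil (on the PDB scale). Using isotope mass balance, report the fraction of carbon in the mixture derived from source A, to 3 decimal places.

0.742

δ_A = (0.0108555/0.0112372 − 1)×1000 = (0.966032 − 1)×1000 = -33.968 per mil
δ_B = (0.0106377/0.0112372 − 1)×1000 = (0.946650 − 1)×1000 = -53.350 per mil
f_A = (δ_mix − δ_B)/(δ_A − δ_B) = (-38.96 − (-53.350))/(-33.968 − (-53.350))
f_A = 14.390 / 19.382 = 0.7424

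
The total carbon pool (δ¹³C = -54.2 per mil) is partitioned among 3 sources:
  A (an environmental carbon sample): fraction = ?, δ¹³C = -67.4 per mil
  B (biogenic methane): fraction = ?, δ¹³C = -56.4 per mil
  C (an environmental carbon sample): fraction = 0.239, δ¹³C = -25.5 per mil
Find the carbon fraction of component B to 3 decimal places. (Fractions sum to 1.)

0.290

Let f_B and f_A be the unknown fractions; fractions sum to 1 so f_B + f_A = 0.761.
Mass balance: Σ fᵢ·δᵢ = δ_bulk ⇒ f_B·(-56.4) + f_A·(-67.4) = -54.2 − (-6.095) = -48.106
Substitute f_A = 0.761 − f_B:
f_B·(-56.4 − -67.4) = -48.106 − 0.761×(-67.4) = 3.186
f_B = 3.186 / 11.0 = 0.2896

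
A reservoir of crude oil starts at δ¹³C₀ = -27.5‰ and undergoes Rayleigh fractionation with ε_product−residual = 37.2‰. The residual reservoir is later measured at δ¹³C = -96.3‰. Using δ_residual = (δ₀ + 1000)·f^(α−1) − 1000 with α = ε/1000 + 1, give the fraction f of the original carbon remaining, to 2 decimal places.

0.14

α − 1 = ε/1000 = 0.0372
(δ_res + 1000)/(δ₀ + 1000) = (-96.3 + 1000)/(-27.5 + 1000) = 903.7/972.5 = 0.929254
f = 0.929254^(1/0.0372) = exp(ln(0.929254)/0.0372) = exp(-0.07337/0.0372)
f = exp(-1.9724) = 0.1391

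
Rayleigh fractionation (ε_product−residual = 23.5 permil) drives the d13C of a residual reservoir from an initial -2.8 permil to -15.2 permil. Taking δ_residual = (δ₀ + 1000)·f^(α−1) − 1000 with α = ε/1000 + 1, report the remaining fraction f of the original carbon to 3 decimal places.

0.587

α − 1 = ε/1000 = 0.0235
(δ_res + 1000)/(δ₀ + 1000) = (-15.2 + 1000)/(-2.8 + 1000) = 984.8/997.2 = 0.987565
f = 0.987565^(1/0.0235) = exp(ln(0.987565)/0.0235) = exp(-0.01251/0.0235)
f = exp(-0.5325) = 0.5872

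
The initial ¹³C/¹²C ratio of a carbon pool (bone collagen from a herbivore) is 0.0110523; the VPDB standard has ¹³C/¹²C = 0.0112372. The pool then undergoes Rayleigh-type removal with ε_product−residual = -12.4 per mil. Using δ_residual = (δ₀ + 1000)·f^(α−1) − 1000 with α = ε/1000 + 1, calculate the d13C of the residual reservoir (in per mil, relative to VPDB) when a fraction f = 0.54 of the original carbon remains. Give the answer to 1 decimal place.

δ₀ = (0.0110523/0.0112372 − 1)×1000 = (0.983546 − 1)×1000 = -16.454 per mil
α − 1 = ε/1000 = -0.0124
f^(α−1) = 0.54^(-0.0124) = 1.007670
δ_res = (-16.454 + 1000) × 1.007670 − 1000 = 991.089 − 1000 = -8.91 per mil

-8.9 per mil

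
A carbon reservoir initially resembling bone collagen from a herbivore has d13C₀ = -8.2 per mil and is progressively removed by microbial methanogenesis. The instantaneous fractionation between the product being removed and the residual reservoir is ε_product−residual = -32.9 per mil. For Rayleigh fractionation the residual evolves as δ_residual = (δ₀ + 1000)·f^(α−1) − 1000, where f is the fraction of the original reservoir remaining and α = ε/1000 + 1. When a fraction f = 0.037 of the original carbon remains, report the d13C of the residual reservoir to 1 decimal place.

105.4 per mil

Rayleigh residual: δ_res = (δ₀ + 1000)·f^(α−1) − 1000
α = ε/1000 + 1 = 0.96710, so α − 1 = -0.03290
f^(α−1) = 0.037^(-0.03290) = 1.114567
δ_res = (-8.2 + 1000) × 1.114567 − 1000 = 1105.428 − 1000 = 105.43 per mil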